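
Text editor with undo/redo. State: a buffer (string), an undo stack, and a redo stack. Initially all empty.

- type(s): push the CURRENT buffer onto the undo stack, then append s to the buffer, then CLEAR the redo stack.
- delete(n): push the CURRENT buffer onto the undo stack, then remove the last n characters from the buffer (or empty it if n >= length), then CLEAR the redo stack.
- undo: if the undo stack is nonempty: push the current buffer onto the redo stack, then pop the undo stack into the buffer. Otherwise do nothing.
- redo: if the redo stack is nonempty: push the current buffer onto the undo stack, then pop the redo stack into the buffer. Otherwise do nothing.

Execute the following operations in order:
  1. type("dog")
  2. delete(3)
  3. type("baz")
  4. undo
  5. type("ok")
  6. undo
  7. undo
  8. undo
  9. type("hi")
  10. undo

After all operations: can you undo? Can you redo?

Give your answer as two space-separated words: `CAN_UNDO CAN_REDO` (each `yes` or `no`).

After op 1 (type): buf='dog' undo_depth=1 redo_depth=0
After op 2 (delete): buf='(empty)' undo_depth=2 redo_depth=0
After op 3 (type): buf='baz' undo_depth=3 redo_depth=0
After op 4 (undo): buf='(empty)' undo_depth=2 redo_depth=1
After op 5 (type): buf='ok' undo_depth=3 redo_depth=0
After op 6 (undo): buf='(empty)' undo_depth=2 redo_depth=1
After op 7 (undo): buf='dog' undo_depth=1 redo_depth=2
After op 8 (undo): buf='(empty)' undo_depth=0 redo_depth=3
After op 9 (type): buf='hi' undo_depth=1 redo_depth=0
After op 10 (undo): buf='(empty)' undo_depth=0 redo_depth=1

Answer: no yes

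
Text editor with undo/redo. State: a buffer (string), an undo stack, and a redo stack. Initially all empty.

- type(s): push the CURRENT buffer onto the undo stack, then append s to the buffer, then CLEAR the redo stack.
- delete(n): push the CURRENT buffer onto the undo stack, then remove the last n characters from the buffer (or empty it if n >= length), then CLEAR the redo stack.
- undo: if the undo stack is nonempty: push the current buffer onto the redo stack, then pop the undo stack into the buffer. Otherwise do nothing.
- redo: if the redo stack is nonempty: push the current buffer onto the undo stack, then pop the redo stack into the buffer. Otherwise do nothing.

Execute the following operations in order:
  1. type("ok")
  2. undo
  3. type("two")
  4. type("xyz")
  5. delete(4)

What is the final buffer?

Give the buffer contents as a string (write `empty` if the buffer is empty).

After op 1 (type): buf='ok' undo_depth=1 redo_depth=0
After op 2 (undo): buf='(empty)' undo_depth=0 redo_depth=1
After op 3 (type): buf='two' undo_depth=1 redo_depth=0
After op 4 (type): buf='twoxyz' undo_depth=2 redo_depth=0
After op 5 (delete): buf='tw' undo_depth=3 redo_depth=0

Answer: tw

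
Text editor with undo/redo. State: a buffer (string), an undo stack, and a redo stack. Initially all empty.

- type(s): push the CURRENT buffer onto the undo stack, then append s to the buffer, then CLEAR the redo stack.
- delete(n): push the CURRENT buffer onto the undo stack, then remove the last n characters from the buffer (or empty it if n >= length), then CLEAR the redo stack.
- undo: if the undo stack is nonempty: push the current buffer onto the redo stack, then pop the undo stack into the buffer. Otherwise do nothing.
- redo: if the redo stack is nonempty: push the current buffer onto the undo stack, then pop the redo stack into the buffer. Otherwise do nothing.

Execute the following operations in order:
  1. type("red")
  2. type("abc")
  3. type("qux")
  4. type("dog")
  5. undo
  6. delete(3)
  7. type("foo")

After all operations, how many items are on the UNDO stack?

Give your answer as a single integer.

Answer: 5

Derivation:
After op 1 (type): buf='red' undo_depth=1 redo_depth=0
After op 2 (type): buf='redabc' undo_depth=2 redo_depth=0
After op 3 (type): buf='redabcqux' undo_depth=3 redo_depth=0
After op 4 (type): buf='redabcquxdog' undo_depth=4 redo_depth=0
After op 5 (undo): buf='redabcqux' undo_depth=3 redo_depth=1
After op 6 (delete): buf='redabc' undo_depth=4 redo_depth=0
After op 7 (type): buf='redabcfoo' undo_depth=5 redo_depth=0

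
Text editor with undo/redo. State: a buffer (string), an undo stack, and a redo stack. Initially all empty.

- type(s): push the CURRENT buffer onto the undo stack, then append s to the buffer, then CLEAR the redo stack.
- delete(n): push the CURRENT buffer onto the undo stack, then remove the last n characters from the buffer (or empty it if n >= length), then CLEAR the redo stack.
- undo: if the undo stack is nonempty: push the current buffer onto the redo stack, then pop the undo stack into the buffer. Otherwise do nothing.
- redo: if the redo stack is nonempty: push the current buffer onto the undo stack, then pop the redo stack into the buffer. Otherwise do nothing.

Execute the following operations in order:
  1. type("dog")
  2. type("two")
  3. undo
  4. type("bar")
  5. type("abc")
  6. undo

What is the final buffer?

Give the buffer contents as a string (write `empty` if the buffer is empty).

Answer: dogbar

Derivation:
After op 1 (type): buf='dog' undo_depth=1 redo_depth=0
After op 2 (type): buf='dogtwo' undo_depth=2 redo_depth=0
After op 3 (undo): buf='dog' undo_depth=1 redo_depth=1
After op 4 (type): buf='dogbar' undo_depth=2 redo_depth=0
After op 5 (type): buf='dogbarabc' undo_depth=3 redo_depth=0
After op 6 (undo): buf='dogbar' undo_depth=2 redo_depth=1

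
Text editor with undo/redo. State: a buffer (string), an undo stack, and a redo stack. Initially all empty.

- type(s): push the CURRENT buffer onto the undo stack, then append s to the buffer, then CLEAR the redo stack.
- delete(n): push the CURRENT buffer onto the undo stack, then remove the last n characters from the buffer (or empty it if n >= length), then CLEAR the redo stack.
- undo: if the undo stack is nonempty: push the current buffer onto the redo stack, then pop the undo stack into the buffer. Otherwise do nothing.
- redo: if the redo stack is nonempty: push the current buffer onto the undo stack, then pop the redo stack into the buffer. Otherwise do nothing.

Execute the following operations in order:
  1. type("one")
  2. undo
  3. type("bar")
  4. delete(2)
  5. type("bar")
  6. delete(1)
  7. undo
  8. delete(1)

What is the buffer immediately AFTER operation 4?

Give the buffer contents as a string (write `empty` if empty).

Answer: b

Derivation:
After op 1 (type): buf='one' undo_depth=1 redo_depth=0
After op 2 (undo): buf='(empty)' undo_depth=0 redo_depth=1
After op 3 (type): buf='bar' undo_depth=1 redo_depth=0
After op 4 (delete): buf='b' undo_depth=2 redo_depth=0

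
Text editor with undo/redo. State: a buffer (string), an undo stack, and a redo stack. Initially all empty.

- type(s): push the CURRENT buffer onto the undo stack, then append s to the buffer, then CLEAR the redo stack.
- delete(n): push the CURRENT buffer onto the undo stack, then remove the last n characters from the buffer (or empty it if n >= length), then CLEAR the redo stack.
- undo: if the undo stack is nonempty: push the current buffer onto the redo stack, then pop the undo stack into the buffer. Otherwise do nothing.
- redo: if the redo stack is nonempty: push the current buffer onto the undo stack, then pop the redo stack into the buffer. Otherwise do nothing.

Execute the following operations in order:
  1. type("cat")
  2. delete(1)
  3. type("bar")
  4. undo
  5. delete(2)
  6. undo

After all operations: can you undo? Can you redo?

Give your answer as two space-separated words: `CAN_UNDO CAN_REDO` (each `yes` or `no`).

After op 1 (type): buf='cat' undo_depth=1 redo_depth=0
After op 2 (delete): buf='ca' undo_depth=2 redo_depth=0
After op 3 (type): buf='cabar' undo_depth=3 redo_depth=0
After op 4 (undo): buf='ca' undo_depth=2 redo_depth=1
After op 5 (delete): buf='(empty)' undo_depth=3 redo_depth=0
After op 6 (undo): buf='ca' undo_depth=2 redo_depth=1

Answer: yes yes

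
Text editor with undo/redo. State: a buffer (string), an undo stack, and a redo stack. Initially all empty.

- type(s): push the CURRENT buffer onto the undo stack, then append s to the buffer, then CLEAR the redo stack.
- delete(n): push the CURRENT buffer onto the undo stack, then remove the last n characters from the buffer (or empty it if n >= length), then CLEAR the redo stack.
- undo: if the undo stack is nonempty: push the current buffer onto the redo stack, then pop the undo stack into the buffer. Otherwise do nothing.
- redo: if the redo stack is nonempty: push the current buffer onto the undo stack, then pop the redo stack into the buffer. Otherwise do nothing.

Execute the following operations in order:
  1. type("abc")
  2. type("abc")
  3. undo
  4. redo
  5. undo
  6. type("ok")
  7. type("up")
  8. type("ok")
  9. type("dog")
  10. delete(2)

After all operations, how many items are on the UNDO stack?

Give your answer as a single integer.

Answer: 6

Derivation:
After op 1 (type): buf='abc' undo_depth=1 redo_depth=0
After op 2 (type): buf='abcabc' undo_depth=2 redo_depth=0
After op 3 (undo): buf='abc' undo_depth=1 redo_depth=1
After op 4 (redo): buf='abcabc' undo_depth=2 redo_depth=0
After op 5 (undo): buf='abc' undo_depth=1 redo_depth=1
After op 6 (type): buf='abcok' undo_depth=2 redo_depth=0
After op 7 (type): buf='abcokup' undo_depth=3 redo_depth=0
After op 8 (type): buf='abcokupok' undo_depth=4 redo_depth=0
After op 9 (type): buf='abcokupokdog' undo_depth=5 redo_depth=0
After op 10 (delete): buf='abcokupokd' undo_depth=6 redo_depth=0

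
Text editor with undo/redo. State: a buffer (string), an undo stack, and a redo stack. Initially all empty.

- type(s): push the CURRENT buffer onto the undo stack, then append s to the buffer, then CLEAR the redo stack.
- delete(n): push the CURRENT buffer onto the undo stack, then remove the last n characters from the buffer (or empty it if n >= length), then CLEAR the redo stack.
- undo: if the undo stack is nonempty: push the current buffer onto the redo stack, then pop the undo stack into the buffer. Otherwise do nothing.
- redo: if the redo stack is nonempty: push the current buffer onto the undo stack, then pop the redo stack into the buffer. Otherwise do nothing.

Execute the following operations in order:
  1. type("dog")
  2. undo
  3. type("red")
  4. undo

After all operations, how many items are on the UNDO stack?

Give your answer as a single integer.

Answer: 0

Derivation:
After op 1 (type): buf='dog' undo_depth=1 redo_depth=0
After op 2 (undo): buf='(empty)' undo_depth=0 redo_depth=1
After op 3 (type): buf='red' undo_depth=1 redo_depth=0
After op 4 (undo): buf='(empty)' undo_depth=0 redo_depth=1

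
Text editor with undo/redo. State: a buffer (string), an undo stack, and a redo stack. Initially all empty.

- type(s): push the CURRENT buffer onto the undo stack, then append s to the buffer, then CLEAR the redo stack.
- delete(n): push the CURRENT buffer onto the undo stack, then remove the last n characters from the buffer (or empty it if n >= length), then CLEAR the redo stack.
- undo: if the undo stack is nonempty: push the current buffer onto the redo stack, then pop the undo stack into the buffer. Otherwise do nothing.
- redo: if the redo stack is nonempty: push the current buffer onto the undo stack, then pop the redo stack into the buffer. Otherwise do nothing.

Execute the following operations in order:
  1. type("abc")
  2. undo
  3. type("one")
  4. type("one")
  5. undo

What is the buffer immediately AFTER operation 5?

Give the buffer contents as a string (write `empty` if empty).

Answer: one

Derivation:
After op 1 (type): buf='abc' undo_depth=1 redo_depth=0
After op 2 (undo): buf='(empty)' undo_depth=0 redo_depth=1
After op 3 (type): buf='one' undo_depth=1 redo_depth=0
After op 4 (type): buf='oneone' undo_depth=2 redo_depth=0
After op 5 (undo): buf='one' undo_depth=1 redo_depth=1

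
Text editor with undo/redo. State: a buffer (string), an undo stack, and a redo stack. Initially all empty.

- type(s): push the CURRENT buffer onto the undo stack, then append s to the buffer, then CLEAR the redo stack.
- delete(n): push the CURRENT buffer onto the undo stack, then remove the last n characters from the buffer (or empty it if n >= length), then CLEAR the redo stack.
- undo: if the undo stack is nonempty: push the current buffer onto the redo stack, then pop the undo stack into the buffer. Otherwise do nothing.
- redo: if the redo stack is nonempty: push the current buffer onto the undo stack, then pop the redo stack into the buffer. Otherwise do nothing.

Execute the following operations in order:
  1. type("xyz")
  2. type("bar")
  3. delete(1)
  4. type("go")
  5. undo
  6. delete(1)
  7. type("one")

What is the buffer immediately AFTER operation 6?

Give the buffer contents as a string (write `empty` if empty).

Answer: xyzb

Derivation:
After op 1 (type): buf='xyz' undo_depth=1 redo_depth=0
After op 2 (type): buf='xyzbar' undo_depth=2 redo_depth=0
After op 3 (delete): buf='xyzba' undo_depth=3 redo_depth=0
After op 4 (type): buf='xyzbago' undo_depth=4 redo_depth=0
After op 5 (undo): buf='xyzba' undo_depth=3 redo_depth=1
After op 6 (delete): buf='xyzb' undo_depth=4 redo_depth=0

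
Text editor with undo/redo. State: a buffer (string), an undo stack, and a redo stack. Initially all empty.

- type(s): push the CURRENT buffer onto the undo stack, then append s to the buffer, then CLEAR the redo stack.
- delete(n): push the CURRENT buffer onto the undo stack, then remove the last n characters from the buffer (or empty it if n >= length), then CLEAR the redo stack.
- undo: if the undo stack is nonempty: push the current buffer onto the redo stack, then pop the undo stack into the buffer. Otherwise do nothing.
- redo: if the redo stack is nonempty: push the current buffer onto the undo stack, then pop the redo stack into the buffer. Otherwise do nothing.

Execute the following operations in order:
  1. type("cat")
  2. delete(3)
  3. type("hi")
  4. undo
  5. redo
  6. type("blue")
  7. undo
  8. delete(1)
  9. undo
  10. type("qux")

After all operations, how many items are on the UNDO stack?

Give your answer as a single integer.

After op 1 (type): buf='cat' undo_depth=1 redo_depth=0
After op 2 (delete): buf='(empty)' undo_depth=2 redo_depth=0
After op 3 (type): buf='hi' undo_depth=3 redo_depth=0
After op 4 (undo): buf='(empty)' undo_depth=2 redo_depth=1
After op 5 (redo): buf='hi' undo_depth=3 redo_depth=0
After op 6 (type): buf='hiblue' undo_depth=4 redo_depth=0
After op 7 (undo): buf='hi' undo_depth=3 redo_depth=1
After op 8 (delete): buf='h' undo_depth=4 redo_depth=0
After op 9 (undo): buf='hi' undo_depth=3 redo_depth=1
After op 10 (type): buf='hiqux' undo_depth=4 redo_depth=0

Answer: 4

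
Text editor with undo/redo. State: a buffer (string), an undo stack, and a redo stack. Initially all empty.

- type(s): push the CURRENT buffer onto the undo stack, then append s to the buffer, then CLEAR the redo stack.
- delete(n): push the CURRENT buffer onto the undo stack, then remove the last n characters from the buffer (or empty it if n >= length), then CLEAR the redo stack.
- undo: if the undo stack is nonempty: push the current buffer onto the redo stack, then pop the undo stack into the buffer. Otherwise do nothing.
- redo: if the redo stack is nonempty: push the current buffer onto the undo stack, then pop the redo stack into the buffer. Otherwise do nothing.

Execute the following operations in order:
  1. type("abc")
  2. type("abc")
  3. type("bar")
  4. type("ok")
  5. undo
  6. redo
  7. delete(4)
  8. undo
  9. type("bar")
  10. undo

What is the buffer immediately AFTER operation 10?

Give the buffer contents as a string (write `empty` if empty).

After op 1 (type): buf='abc' undo_depth=1 redo_depth=0
After op 2 (type): buf='abcabc' undo_depth=2 redo_depth=0
After op 3 (type): buf='abcabcbar' undo_depth=3 redo_depth=0
After op 4 (type): buf='abcabcbarok' undo_depth=4 redo_depth=0
After op 5 (undo): buf='abcabcbar' undo_depth=3 redo_depth=1
After op 6 (redo): buf='abcabcbarok' undo_depth=4 redo_depth=0
After op 7 (delete): buf='abcabcb' undo_depth=5 redo_depth=0
After op 8 (undo): buf='abcabcbarok' undo_depth=4 redo_depth=1
After op 9 (type): buf='abcabcbarokbar' undo_depth=5 redo_depth=0
After op 10 (undo): buf='abcabcbarok' undo_depth=4 redo_depth=1

Answer: abcabcbarok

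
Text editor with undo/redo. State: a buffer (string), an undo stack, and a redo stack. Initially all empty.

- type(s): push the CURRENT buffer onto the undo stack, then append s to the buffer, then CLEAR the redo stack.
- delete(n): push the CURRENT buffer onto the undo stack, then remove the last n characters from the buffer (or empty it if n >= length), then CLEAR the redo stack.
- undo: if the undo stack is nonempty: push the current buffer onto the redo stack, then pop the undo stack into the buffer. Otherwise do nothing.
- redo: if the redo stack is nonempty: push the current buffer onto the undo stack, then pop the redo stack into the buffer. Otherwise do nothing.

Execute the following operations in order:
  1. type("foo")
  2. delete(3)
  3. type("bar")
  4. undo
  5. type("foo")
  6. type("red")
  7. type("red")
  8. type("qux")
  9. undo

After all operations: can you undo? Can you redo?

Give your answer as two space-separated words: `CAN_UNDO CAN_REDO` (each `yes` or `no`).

After op 1 (type): buf='foo' undo_depth=1 redo_depth=0
After op 2 (delete): buf='(empty)' undo_depth=2 redo_depth=0
After op 3 (type): buf='bar' undo_depth=3 redo_depth=0
After op 4 (undo): buf='(empty)' undo_depth=2 redo_depth=1
After op 5 (type): buf='foo' undo_depth=3 redo_depth=0
After op 6 (type): buf='foored' undo_depth=4 redo_depth=0
After op 7 (type): buf='fooredred' undo_depth=5 redo_depth=0
After op 8 (type): buf='fooredredqux' undo_depth=6 redo_depth=0
After op 9 (undo): buf='fooredred' undo_depth=5 redo_depth=1

Answer: yes yes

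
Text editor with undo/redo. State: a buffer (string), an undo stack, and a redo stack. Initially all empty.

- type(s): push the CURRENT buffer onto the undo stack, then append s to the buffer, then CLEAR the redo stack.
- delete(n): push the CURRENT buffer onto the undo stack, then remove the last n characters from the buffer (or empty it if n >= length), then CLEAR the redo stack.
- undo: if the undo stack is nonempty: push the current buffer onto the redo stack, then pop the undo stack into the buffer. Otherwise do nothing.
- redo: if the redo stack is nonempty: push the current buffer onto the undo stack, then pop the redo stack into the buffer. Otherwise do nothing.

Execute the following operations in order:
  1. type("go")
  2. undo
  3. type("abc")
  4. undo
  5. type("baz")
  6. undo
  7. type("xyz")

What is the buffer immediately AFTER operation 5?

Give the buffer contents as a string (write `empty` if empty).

After op 1 (type): buf='go' undo_depth=1 redo_depth=0
After op 2 (undo): buf='(empty)' undo_depth=0 redo_depth=1
After op 3 (type): buf='abc' undo_depth=1 redo_depth=0
After op 4 (undo): buf='(empty)' undo_depth=0 redo_depth=1
After op 5 (type): buf='baz' undo_depth=1 redo_depth=0

Answer: baz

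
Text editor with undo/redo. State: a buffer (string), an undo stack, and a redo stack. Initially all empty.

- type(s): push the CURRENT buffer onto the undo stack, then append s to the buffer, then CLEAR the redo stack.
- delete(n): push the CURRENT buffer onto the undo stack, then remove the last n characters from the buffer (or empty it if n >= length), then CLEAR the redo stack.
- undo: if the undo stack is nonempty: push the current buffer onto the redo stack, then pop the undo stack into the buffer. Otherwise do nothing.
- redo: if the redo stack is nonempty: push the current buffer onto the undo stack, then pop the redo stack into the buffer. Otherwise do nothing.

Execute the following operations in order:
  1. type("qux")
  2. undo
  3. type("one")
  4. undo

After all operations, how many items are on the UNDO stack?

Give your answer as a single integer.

After op 1 (type): buf='qux' undo_depth=1 redo_depth=0
After op 2 (undo): buf='(empty)' undo_depth=0 redo_depth=1
After op 3 (type): buf='one' undo_depth=1 redo_depth=0
After op 4 (undo): buf='(empty)' undo_depth=0 redo_depth=1

Answer: 0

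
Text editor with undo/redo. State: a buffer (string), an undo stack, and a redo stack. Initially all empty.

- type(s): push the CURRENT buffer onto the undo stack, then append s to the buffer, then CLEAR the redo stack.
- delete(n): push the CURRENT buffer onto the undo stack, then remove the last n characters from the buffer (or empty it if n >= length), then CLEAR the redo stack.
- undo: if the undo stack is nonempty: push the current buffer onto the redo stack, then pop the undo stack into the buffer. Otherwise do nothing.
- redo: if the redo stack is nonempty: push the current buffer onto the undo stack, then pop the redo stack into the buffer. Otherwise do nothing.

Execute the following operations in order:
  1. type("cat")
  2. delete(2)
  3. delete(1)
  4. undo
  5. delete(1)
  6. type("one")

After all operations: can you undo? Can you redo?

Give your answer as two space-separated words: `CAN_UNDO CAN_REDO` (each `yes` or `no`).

After op 1 (type): buf='cat' undo_depth=1 redo_depth=0
After op 2 (delete): buf='c' undo_depth=2 redo_depth=0
After op 3 (delete): buf='(empty)' undo_depth=3 redo_depth=0
After op 4 (undo): buf='c' undo_depth=2 redo_depth=1
After op 5 (delete): buf='(empty)' undo_depth=3 redo_depth=0
After op 6 (type): buf='one' undo_depth=4 redo_depth=0

Answer: yes no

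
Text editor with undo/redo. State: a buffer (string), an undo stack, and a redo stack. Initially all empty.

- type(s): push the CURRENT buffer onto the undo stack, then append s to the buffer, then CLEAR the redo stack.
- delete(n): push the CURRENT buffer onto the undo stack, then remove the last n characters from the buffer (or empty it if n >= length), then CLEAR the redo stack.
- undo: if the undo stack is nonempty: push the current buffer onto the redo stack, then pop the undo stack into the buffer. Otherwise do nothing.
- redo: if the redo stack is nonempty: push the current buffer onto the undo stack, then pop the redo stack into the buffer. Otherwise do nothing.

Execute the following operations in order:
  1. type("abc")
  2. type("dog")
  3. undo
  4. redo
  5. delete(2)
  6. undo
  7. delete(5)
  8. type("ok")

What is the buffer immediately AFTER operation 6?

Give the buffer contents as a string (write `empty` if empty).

Answer: abcdog

Derivation:
After op 1 (type): buf='abc' undo_depth=1 redo_depth=0
After op 2 (type): buf='abcdog' undo_depth=2 redo_depth=0
After op 3 (undo): buf='abc' undo_depth=1 redo_depth=1
After op 4 (redo): buf='abcdog' undo_depth=2 redo_depth=0
After op 5 (delete): buf='abcd' undo_depth=3 redo_depth=0
After op 6 (undo): buf='abcdog' undo_depth=2 redo_depth=1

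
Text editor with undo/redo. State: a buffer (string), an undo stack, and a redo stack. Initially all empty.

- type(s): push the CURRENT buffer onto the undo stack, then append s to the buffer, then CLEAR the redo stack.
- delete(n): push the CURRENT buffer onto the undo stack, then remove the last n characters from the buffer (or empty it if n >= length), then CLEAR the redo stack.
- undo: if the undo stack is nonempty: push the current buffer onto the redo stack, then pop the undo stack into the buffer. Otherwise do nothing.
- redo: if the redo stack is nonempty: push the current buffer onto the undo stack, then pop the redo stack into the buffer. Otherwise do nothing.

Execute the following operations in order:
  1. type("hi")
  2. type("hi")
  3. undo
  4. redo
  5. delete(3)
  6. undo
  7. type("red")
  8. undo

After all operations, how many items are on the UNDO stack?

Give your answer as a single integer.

After op 1 (type): buf='hi' undo_depth=1 redo_depth=0
After op 2 (type): buf='hihi' undo_depth=2 redo_depth=0
After op 3 (undo): buf='hi' undo_depth=1 redo_depth=1
After op 4 (redo): buf='hihi' undo_depth=2 redo_depth=0
After op 5 (delete): buf='h' undo_depth=3 redo_depth=0
After op 6 (undo): buf='hihi' undo_depth=2 redo_depth=1
After op 7 (type): buf='hihired' undo_depth=3 redo_depth=0
After op 8 (undo): buf='hihi' undo_depth=2 redo_depth=1

Answer: 2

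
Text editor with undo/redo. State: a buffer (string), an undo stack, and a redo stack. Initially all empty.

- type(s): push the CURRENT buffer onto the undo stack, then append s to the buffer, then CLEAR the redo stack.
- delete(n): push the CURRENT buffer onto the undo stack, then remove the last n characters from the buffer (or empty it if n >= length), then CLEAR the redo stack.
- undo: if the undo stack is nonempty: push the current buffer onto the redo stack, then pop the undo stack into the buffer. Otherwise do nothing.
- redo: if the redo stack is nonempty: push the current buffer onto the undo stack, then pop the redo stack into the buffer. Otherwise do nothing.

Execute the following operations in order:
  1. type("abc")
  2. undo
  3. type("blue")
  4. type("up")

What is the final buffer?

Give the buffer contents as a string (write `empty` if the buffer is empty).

After op 1 (type): buf='abc' undo_depth=1 redo_depth=0
After op 2 (undo): buf='(empty)' undo_depth=0 redo_depth=1
After op 3 (type): buf='blue' undo_depth=1 redo_depth=0
After op 4 (type): buf='blueup' undo_depth=2 redo_depth=0

Answer: blueup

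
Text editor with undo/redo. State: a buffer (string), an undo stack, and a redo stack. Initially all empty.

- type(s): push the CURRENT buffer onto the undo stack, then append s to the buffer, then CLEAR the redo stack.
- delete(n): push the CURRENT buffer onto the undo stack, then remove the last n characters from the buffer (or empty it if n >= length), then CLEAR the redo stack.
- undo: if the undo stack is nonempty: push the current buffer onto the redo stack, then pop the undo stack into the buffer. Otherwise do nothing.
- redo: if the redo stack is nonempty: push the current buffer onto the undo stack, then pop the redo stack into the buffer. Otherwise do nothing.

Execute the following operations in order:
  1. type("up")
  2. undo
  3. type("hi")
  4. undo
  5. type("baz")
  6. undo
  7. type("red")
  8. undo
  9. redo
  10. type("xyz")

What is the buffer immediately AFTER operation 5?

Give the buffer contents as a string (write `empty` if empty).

Answer: baz

Derivation:
After op 1 (type): buf='up' undo_depth=1 redo_depth=0
After op 2 (undo): buf='(empty)' undo_depth=0 redo_depth=1
After op 3 (type): buf='hi' undo_depth=1 redo_depth=0
After op 4 (undo): buf='(empty)' undo_depth=0 redo_depth=1
After op 5 (type): buf='baz' undo_depth=1 redo_depth=0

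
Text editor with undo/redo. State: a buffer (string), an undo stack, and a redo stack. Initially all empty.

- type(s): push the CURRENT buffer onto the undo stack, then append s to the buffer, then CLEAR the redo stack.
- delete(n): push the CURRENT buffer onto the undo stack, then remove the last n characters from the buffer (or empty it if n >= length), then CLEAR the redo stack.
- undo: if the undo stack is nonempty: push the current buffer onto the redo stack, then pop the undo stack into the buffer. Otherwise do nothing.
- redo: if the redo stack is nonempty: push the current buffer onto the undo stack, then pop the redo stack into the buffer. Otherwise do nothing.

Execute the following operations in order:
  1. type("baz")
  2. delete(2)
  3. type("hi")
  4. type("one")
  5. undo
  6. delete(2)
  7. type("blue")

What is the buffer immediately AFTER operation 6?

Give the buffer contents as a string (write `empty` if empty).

Answer: b

Derivation:
After op 1 (type): buf='baz' undo_depth=1 redo_depth=0
After op 2 (delete): buf='b' undo_depth=2 redo_depth=0
After op 3 (type): buf='bhi' undo_depth=3 redo_depth=0
After op 4 (type): buf='bhione' undo_depth=4 redo_depth=0
After op 5 (undo): buf='bhi' undo_depth=3 redo_depth=1
After op 6 (delete): buf='b' undo_depth=4 redo_depth=0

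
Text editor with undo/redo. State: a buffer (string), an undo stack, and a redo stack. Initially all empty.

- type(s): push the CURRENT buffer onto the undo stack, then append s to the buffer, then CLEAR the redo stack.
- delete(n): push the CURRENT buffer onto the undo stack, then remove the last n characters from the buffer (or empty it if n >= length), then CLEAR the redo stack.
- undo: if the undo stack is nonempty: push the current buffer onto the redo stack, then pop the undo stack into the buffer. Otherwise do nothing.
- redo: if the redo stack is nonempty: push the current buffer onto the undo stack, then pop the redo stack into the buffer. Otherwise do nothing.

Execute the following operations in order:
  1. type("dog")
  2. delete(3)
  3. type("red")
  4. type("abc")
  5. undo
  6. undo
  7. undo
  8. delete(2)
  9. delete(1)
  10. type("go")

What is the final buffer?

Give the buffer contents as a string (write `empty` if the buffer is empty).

Answer: go

Derivation:
After op 1 (type): buf='dog' undo_depth=1 redo_depth=0
After op 2 (delete): buf='(empty)' undo_depth=2 redo_depth=0
After op 3 (type): buf='red' undo_depth=3 redo_depth=0
After op 4 (type): buf='redabc' undo_depth=4 redo_depth=0
After op 5 (undo): buf='red' undo_depth=3 redo_depth=1
After op 6 (undo): buf='(empty)' undo_depth=2 redo_depth=2
After op 7 (undo): buf='dog' undo_depth=1 redo_depth=3
After op 8 (delete): buf='d' undo_depth=2 redo_depth=0
After op 9 (delete): buf='(empty)' undo_depth=3 redo_depth=0
After op 10 (type): buf='go' undo_depth=4 redo_depth=0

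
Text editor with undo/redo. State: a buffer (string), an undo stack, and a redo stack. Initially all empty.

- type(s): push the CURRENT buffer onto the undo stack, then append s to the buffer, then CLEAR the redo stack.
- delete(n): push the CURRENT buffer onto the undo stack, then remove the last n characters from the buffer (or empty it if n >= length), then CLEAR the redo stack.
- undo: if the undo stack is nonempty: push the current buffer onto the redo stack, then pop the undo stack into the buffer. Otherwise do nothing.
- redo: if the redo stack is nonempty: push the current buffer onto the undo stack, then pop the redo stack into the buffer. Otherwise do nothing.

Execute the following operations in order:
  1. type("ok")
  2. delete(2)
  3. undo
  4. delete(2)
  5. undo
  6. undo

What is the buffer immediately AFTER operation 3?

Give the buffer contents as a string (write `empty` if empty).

Answer: ok

Derivation:
After op 1 (type): buf='ok' undo_depth=1 redo_depth=0
After op 2 (delete): buf='(empty)' undo_depth=2 redo_depth=0
After op 3 (undo): buf='ok' undo_depth=1 redo_depth=1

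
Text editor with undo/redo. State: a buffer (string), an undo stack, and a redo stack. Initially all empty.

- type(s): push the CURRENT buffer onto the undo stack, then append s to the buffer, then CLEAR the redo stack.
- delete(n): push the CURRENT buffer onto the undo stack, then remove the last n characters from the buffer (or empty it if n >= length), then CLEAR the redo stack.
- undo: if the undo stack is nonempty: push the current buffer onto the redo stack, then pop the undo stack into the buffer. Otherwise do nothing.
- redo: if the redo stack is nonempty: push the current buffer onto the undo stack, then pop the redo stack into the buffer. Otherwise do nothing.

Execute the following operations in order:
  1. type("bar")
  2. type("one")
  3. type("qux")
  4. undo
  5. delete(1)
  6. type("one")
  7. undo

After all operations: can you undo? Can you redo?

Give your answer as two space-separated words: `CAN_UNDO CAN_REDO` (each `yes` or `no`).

After op 1 (type): buf='bar' undo_depth=1 redo_depth=0
After op 2 (type): buf='barone' undo_depth=2 redo_depth=0
After op 3 (type): buf='baronequx' undo_depth=3 redo_depth=0
After op 4 (undo): buf='barone' undo_depth=2 redo_depth=1
After op 5 (delete): buf='baron' undo_depth=3 redo_depth=0
After op 6 (type): buf='baronone' undo_depth=4 redo_depth=0
After op 7 (undo): buf='baron' undo_depth=3 redo_depth=1

Answer: yes yes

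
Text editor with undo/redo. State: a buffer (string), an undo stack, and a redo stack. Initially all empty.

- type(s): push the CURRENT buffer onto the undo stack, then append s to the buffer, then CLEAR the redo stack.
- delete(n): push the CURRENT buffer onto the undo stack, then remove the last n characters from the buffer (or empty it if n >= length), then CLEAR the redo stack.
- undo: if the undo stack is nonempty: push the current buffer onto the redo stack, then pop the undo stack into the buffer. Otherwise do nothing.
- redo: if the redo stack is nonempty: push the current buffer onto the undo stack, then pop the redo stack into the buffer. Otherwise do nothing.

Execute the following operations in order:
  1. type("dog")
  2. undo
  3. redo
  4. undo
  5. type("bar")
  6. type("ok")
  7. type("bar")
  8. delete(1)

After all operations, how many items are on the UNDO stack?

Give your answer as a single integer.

After op 1 (type): buf='dog' undo_depth=1 redo_depth=0
After op 2 (undo): buf='(empty)' undo_depth=0 redo_depth=1
After op 3 (redo): buf='dog' undo_depth=1 redo_depth=0
After op 4 (undo): buf='(empty)' undo_depth=0 redo_depth=1
After op 5 (type): buf='bar' undo_depth=1 redo_depth=0
After op 6 (type): buf='barok' undo_depth=2 redo_depth=0
After op 7 (type): buf='barokbar' undo_depth=3 redo_depth=0
After op 8 (delete): buf='barokba' undo_depth=4 redo_depth=0

Answer: 4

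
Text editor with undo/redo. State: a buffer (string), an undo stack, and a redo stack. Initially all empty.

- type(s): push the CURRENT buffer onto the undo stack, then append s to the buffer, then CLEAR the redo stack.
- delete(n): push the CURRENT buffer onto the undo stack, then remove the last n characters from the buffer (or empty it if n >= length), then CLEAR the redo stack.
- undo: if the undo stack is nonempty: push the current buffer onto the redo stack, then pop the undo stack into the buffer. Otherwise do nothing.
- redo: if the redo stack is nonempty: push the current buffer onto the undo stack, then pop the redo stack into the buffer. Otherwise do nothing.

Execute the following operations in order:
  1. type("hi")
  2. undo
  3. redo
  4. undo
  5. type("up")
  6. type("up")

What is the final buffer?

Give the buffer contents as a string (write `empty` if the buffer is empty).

Answer: upup

Derivation:
After op 1 (type): buf='hi' undo_depth=1 redo_depth=0
After op 2 (undo): buf='(empty)' undo_depth=0 redo_depth=1
After op 3 (redo): buf='hi' undo_depth=1 redo_depth=0
After op 4 (undo): buf='(empty)' undo_depth=0 redo_depth=1
After op 5 (type): buf='up' undo_depth=1 redo_depth=0
After op 6 (type): buf='upup' undo_depth=2 redo_depth=0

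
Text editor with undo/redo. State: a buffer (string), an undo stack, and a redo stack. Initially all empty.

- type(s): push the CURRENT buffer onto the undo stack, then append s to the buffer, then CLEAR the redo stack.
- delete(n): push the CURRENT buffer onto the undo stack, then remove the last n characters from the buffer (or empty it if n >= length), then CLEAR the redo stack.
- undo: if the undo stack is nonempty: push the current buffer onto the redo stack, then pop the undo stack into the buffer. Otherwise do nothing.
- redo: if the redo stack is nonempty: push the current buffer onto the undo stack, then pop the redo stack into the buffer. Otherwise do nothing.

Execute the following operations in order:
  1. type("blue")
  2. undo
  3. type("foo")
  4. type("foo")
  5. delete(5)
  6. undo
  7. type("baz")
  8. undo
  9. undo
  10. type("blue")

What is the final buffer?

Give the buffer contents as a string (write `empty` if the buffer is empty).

Answer: fooblue

Derivation:
After op 1 (type): buf='blue' undo_depth=1 redo_depth=0
After op 2 (undo): buf='(empty)' undo_depth=0 redo_depth=1
After op 3 (type): buf='foo' undo_depth=1 redo_depth=0
After op 4 (type): buf='foofoo' undo_depth=2 redo_depth=0
After op 5 (delete): buf='f' undo_depth=3 redo_depth=0
After op 6 (undo): buf='foofoo' undo_depth=2 redo_depth=1
After op 7 (type): buf='foofoobaz' undo_depth=3 redo_depth=0
After op 8 (undo): buf='foofoo' undo_depth=2 redo_depth=1
After op 9 (undo): buf='foo' undo_depth=1 redo_depth=2
After op 10 (type): buf='fooblue' undo_depth=2 redo_depth=0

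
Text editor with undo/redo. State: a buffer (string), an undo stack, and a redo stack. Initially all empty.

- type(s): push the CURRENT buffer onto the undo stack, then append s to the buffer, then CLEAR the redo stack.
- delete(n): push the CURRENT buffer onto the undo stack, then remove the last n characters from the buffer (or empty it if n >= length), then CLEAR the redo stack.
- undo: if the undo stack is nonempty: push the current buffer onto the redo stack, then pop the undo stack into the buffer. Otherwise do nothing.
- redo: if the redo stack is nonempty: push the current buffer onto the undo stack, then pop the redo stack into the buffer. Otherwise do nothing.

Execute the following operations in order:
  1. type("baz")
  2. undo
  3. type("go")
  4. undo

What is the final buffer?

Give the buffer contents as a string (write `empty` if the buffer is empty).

Answer: empty

Derivation:
After op 1 (type): buf='baz' undo_depth=1 redo_depth=0
After op 2 (undo): buf='(empty)' undo_depth=0 redo_depth=1
After op 3 (type): buf='go' undo_depth=1 redo_depth=0
After op 4 (undo): buf='(empty)' undo_depth=0 redo_depth=1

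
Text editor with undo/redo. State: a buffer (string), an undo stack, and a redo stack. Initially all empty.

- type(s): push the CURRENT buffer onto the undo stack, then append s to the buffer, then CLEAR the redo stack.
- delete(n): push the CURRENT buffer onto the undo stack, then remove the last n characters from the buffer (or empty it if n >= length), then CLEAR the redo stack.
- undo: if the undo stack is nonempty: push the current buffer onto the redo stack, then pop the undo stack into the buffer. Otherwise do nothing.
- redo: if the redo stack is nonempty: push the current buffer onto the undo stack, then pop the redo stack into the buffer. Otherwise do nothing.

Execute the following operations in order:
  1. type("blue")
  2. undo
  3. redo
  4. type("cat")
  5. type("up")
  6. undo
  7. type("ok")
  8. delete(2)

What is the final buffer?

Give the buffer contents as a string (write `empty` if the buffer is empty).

Answer: bluecat

Derivation:
After op 1 (type): buf='blue' undo_depth=1 redo_depth=0
After op 2 (undo): buf='(empty)' undo_depth=0 redo_depth=1
After op 3 (redo): buf='blue' undo_depth=1 redo_depth=0
After op 4 (type): buf='bluecat' undo_depth=2 redo_depth=0
After op 5 (type): buf='bluecatup' undo_depth=3 redo_depth=0
After op 6 (undo): buf='bluecat' undo_depth=2 redo_depth=1
After op 7 (type): buf='bluecatok' undo_depth=3 redo_depth=0
After op 8 (delete): buf='bluecat' undo_depth=4 redo_depth=0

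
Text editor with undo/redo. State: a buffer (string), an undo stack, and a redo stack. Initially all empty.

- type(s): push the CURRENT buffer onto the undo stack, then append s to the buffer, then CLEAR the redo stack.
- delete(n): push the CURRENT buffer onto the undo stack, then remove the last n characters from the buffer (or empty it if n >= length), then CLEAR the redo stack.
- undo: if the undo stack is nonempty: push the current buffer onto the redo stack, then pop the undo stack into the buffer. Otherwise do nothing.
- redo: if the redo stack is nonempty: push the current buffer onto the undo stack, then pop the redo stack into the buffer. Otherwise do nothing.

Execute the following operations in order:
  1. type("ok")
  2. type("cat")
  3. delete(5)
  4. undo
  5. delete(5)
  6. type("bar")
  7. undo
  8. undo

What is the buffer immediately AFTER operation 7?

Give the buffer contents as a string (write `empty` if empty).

Answer: empty

Derivation:
After op 1 (type): buf='ok' undo_depth=1 redo_depth=0
After op 2 (type): buf='okcat' undo_depth=2 redo_depth=0
After op 3 (delete): buf='(empty)' undo_depth=3 redo_depth=0
After op 4 (undo): buf='okcat' undo_depth=2 redo_depth=1
After op 5 (delete): buf='(empty)' undo_depth=3 redo_depth=0
After op 6 (type): buf='bar' undo_depth=4 redo_depth=0
After op 7 (undo): buf='(empty)' undo_depth=3 redo_depth=1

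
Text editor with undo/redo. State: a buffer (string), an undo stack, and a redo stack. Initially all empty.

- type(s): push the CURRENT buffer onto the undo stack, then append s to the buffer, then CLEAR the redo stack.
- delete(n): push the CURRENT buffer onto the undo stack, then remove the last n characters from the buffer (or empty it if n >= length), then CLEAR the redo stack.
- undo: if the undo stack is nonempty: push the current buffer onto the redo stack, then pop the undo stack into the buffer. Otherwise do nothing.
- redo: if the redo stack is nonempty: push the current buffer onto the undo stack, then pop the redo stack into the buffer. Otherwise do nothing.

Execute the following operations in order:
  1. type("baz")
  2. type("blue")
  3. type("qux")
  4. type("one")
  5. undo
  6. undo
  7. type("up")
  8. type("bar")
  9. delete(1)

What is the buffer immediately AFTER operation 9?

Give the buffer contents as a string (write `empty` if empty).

After op 1 (type): buf='baz' undo_depth=1 redo_depth=0
After op 2 (type): buf='bazblue' undo_depth=2 redo_depth=0
After op 3 (type): buf='bazbluequx' undo_depth=3 redo_depth=0
After op 4 (type): buf='bazbluequxone' undo_depth=4 redo_depth=0
After op 5 (undo): buf='bazbluequx' undo_depth=3 redo_depth=1
After op 6 (undo): buf='bazblue' undo_depth=2 redo_depth=2
After op 7 (type): buf='bazblueup' undo_depth=3 redo_depth=0
After op 8 (type): buf='bazblueupbar' undo_depth=4 redo_depth=0
After op 9 (delete): buf='bazblueupba' undo_depth=5 redo_depth=0

Answer: bazblueupba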